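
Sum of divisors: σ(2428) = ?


Divisors of 2428: 1, 2, 4, 607, 1214, 2428
Sum = 1 + 2 + 4 + 607 + 1214 + 2428 = 4256

σ(2428) = 4256


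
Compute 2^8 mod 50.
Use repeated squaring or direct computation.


2^1 mod 50 = 2
2^2 mod 50 = 4
2^3 mod 50 = 8
2^4 mod 50 = 16
2^5 mod 50 = 32
2^6 mod 50 = 14
2^7 mod 50 = 28
2^8 mod 50 = 6


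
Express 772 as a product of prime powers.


772 / 2 = 386
386 / 2 = 193
193 / 193 = 1
772 = 2^2 × 193


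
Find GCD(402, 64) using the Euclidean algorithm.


402 = 6 * 64 + 18
64 = 3 * 18 + 10
18 = 1 * 10 + 8
10 = 1 * 8 + 2
8 = 4 * 2 + 0
GCD = 2


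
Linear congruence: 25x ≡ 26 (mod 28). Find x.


GCD(25, 28) = 1, unique solution
a^(-1) mod 28 = 9
x = 9 * 26 mod 28 = 10

x ≡ 10 (mod 28)


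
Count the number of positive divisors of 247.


247 = 13^1 × 19^1
d(247) = (1+1) × (1+1) = 4

4 divisors


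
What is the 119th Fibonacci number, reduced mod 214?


F(k) mod 214 for k=1..119:
1, 1, 2, 3, 5, 8, 13, 21, 34, 55, 89, 144, 19, 163, 182, 131, 99, 16, 115, 131, 32, 163, 195, 144, 125, 55, 180, 21, 201, 8, 209, 3, 212, 1, 213, 0, 213, 213, 212, 211, 209, 206, 201, 193, 180, 159, 125, 70, 195, 51, 32, 83, 115, 198, 99, 83, 182, 51, 19, 70, 89, 159, 34, 193, 13, 206, 5, 211, 2, 213, 1, 0, 1, 1, 2, 3, 5, 8, 13, 21, 34, 55, 89, 144, 19, 163, 182, 131, 99, 16, 115, 131, 32, 163, 195, 144, 125, 55, 180, 21, 201, 8, 209, 3, 212, 1, 213, 0, 213, 213, 212, 211, 209, 206, 201, 193, 180, 159, 125
F(119) mod 214 = 125


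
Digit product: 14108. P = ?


1 × 4 × 1 × 0 × 8 = 0


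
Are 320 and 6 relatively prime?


Euclidean algorithm:
320 = 53 * 6 + 2
6 = 3 * 2 + 0
GCD(320, 6) = 2

No, not coprime (GCD = 2)


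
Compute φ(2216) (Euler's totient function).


2216 = 2^3 × 277
Prime factors: 2, 277
φ(2216) = 2216 × (1-1/2) × (1-1/277)
= 2216 × 1/2 × 276/277 = 1104

φ(2216) = 1104


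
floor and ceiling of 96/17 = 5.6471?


96/17 = 5.6471
floor = 5
ceil = 6

floor = 5, ceil = 6


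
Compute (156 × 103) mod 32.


156 × 103 = 16068
16068 mod 32 = 4


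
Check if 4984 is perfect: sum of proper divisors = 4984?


Proper divisors of 4984: 1, 2, 4, 7, 8, 14, 28, 56, 89, 178, 356, 623, 712, 1246, 2492
Sum = 1 + 2 + 4 + 7 + 8 + 14 + 28 + 56 + 89 + 178 + 356 + 623 + 712 + 1246 + 2492 = 5816

No, 4984 is not perfect (5816 ≠ 4984)


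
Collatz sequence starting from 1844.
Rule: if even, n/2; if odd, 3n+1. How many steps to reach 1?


1844 → 922 → 461 → 1384 → 692 → 346 → 173 → 520 → 260 → 130 → 65 → 196 → 98 → 49 → 148 → 74 → 37 → 112 → 56 → 28 → 14 → 7 → 22 → 11 → 34 → 17 → 52 → 26 → 13 → 40 → 20 → 10 → 5 → 16 → 8 → 4 → 2 → 1
Total steps = 37

37 steps


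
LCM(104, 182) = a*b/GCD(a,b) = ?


GCD(104, 182) = 26
LCM = 104*182/26 = 18928/26 = 728

LCM = 728


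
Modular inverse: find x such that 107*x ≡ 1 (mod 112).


Use the extended Euclidean algorithm on (112, 107); each row r = 112*s + 107*t:
r=112, s=1, t=0
r=107, s=0, t=1
q=1: r=5, s=1, t=-1   [112*(1) + 107*(-1) = 5]
q=21: r=2, s=-21, t=22   [112*(-21) + 107*(22) = 2]
q=2: r=1, s=43, t=-45   [112*(43) + 107*(-45) = 1]
q=2: r=0, s=-107, t=112   [112*(-107) + 107*(112) = 0]
GCD = 1 with t = -45, so 107*(-45) ≡ 1 (mod 112)
Inverse = -45 mod 112 = 67
Check: 107 * 67 = 7169 ≡ 1 (mod 112)

107^(-1) ≡ 67 (mod 112)


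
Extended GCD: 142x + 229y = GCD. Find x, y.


Tabular extended Euclidean (each row: r = 142*s + 229*t):
r=142, s=1, t=0
r=229, s=0, t=1
q=0: r=142, s=1, t=0   [142*(1) + 229*(0) = 142]
q=1: r=87, s=-1, t=1   [142*(-1) + 229*(1) = 87]
q=1: r=55, s=2, t=-1   [142*(2) + 229*(-1) = 55]
q=1: r=32, s=-3, t=2   [142*(-3) + 229*(2) = 32]
q=1: r=23, s=5, t=-3   [142*(5) + 229*(-3) = 23]
q=1: r=9, s=-8, t=5   [142*(-8) + 229*(5) = 9]
q=2: r=5, s=21, t=-13   [142*(21) + 229*(-13) = 5]
q=1: r=4, s=-29, t=18   [142*(-29) + 229*(18) = 4]
q=1: r=1, s=50, t=-31   [142*(50) + 229*(-31) = 1]
q=4: r=0, s=-229, t=142   [142*(-229) + 229*(142) = 0]
GCD = 1; from the row with r=1: x=50, y=-31
Check: 142*(50) + 229*(-31) = 7100 - 7099 = 1

GCD = 1, x = 50, y = -31


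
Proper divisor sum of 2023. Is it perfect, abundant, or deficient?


Proper divisors: 1, 7, 17, 119, 289
Sum = 1 + 7 + 17 + 119 + 289 = 433
433 < 2023 → deficient

s(2023) = 433 (deficient)


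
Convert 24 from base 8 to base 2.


24 (base 8) = 20 (decimal)
20 (decimal) = 10100 (base 2)


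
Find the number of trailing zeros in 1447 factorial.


floor(1447/5) = 289
floor(1447/25) = 57
floor(1447/125) = 11
floor(1447/625) = 2
Total = 359

359 trailing zeros


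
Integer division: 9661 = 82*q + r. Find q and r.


9661 = 82 * 117 + 67
Check: 9594 + 67 = 9661

q = 117, r = 67


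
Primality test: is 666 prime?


666 / 2 = 333 (exact division)
666 is NOT prime.

No, 666 is not prime


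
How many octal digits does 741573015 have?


741573015 in base 8 = 5414700627
Number of digits = 10

10 digits (base 8)


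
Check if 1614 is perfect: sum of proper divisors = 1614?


Proper divisors of 1614: 1, 2, 3, 6, 269, 538, 807
Sum = 1 + 2 + 3 + 6 + 269 + 538 + 807 = 1626

No, 1614 is not perfect (1626 ≠ 1614)


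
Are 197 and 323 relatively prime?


Euclidean algorithm:
323 = 1 * 197 + 126
197 = 1 * 126 + 71
126 = 1 * 71 + 55
71 = 1 * 55 + 16
55 = 3 * 16 + 7
16 = 2 * 7 + 2
7 = 3 * 2 + 1
2 = 2 * 1 + 0
GCD(197, 323) = 1

Yes, coprime (GCD = 1)


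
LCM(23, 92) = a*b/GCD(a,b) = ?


GCD(23, 92) = 23
LCM = 23*92/23 = 2116/23 = 92

LCM = 92


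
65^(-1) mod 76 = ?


Use the extended Euclidean algorithm on (76, 65); each row r = 76*s + 65*t:
r=76, s=1, t=0
r=65, s=0, t=1
q=1: r=11, s=1, t=-1   [76*(1) + 65*(-1) = 11]
q=5: r=10, s=-5, t=6   [76*(-5) + 65*(6) = 10]
q=1: r=1, s=6, t=-7   [76*(6) + 65*(-7) = 1]
q=10: r=0, s=-65, t=76   [76*(-65) + 65*(76) = 0]
GCD = 1 with t = -7, so 65*(-7) ≡ 1 (mod 76)
Inverse = -7 mod 76 = 69
Check: 65 * 69 = 4485 ≡ 1 (mod 76)

65^(-1) ≡ 69 (mod 76)


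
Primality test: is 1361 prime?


Check divisors up to sqrt(1361) = 36.8917
No divisors found.
1361 is prime.

Yes, 1361 is prime


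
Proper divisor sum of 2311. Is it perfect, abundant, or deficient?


Proper divisors: 1
Sum = 1 = 1
1 < 2311 → deficient

s(2311) = 1 (deficient)


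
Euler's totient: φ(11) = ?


11 = 11
Prime factors: 11
φ(11) = 11 × (1-1/11)
= 11 × 10/11 = 10

φ(11) = 10


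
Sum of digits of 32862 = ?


3 + 2 + 8 + 6 + 2 = 21


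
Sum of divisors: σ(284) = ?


Divisors of 284: 1, 2, 4, 71, 142, 284
Sum = 1 + 2 + 4 + 71 + 142 + 284 = 504

σ(284) = 504


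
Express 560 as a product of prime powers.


560 / 2 = 280
280 / 2 = 140
140 / 2 = 70
70 / 2 = 35
35 / 5 = 7
7 / 7 = 1
560 = 2^4 × 5 × 7


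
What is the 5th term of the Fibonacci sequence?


Sequence: 1, 1, 2, 3, 5
F(5) = 5


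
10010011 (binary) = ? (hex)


10010011 (base 2) = 147 (decimal)
147 (decimal) = 93 (base 16)


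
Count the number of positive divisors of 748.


748 = 2^2 × 11^1 × 17^1
d(748) = (2+1) × (1+1) × (1+1) = 12

12 divisors


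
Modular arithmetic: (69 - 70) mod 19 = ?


69 - 70 = -1
-1 mod 19 = 18


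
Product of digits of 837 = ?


8 × 3 × 7 = 168


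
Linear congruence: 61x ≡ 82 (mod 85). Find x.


GCD(61, 85) = 1, unique solution
a^(-1) mod 85 = 46
x = 46 * 82 mod 85 = 32

x ≡ 32 (mod 85)


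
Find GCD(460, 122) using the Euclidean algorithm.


460 = 3 * 122 + 94
122 = 1 * 94 + 28
94 = 3 * 28 + 10
28 = 2 * 10 + 8
10 = 1 * 8 + 2
8 = 4 * 2 + 0
GCD = 2


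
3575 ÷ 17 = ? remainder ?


3575 = 17 * 210 + 5
Check: 3570 + 5 = 3575

q = 210, r = 5


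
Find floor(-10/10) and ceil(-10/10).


-10/10 = -1.0000
floor = -1
ceil = -1

floor = -1, ceil = -1


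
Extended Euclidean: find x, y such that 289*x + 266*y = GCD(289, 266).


Tabular extended Euclidean (each row: r = 289*s + 266*t):
r=289, s=1, t=0
r=266, s=0, t=1
q=1: r=23, s=1, t=-1   [289*(1) + 266*(-1) = 23]
q=11: r=13, s=-11, t=12   [289*(-11) + 266*(12) = 13]
q=1: r=10, s=12, t=-13   [289*(12) + 266*(-13) = 10]
q=1: r=3, s=-23, t=25   [289*(-23) + 266*(25) = 3]
q=3: r=1, s=81, t=-88   [289*(81) + 266*(-88) = 1]
q=3: r=0, s=-266, t=289   [289*(-266) + 266*(289) = 0]
GCD = 1; from the row with r=1: x=81, y=-88
Check: 289*(81) + 266*(-88) = 23409 - 23408 = 1

GCD = 1, x = 81, y = -88


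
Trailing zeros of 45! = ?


floor(45/5) = 9
floor(45/25) = 1
Total = 10

10 trailing zeros


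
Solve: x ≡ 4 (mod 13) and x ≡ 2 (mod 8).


M = 13*8 = 104
M1 = M/13 = 8, M2 = M/8 = 13
M1^(-1) mod 13 = 5, M2^(-1) mod 8 = 5
x = 4*8*5 + 2*13*5 = 290
290 mod 104 = 82
Check: 82 mod 13 = 4 ✓, 82 mod 8 = 2 ✓

x ≡ 82 (mod 104)


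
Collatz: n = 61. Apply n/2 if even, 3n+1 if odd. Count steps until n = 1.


61 → 184 → 92 → 46 → 23 → 70 → 35 → 106 → 53 → 160 → 80 → 40 → 20 → 10 → 5 → 16 → 8 → 4 → 2 → 1
Total steps = 19

19 steps


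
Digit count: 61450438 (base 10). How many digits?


61450438 has 8 digits in base 10
floor(log10(61450438)) + 1 = floor(7.7885) + 1 = 8

8 digits (base 10)


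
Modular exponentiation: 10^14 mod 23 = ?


10^1 mod 23 = 10
10^2 mod 23 = 8
10^3 mod 23 = 11
10^4 mod 23 = 18
10^5 mod 23 = 19
10^6 mod 23 = 6
10^7 mod 23 = 14
10^8 mod 23 = 2
10^9 mod 23 = 20
10^10 mod 23 = 16
10^11 mod 23 = 22
10^12 mod 23 = 13
10^13 mod 23 = 15
10^14 mod 23 = 12


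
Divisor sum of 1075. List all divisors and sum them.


Divisors of 1075: 1, 5, 25, 43, 215, 1075
Sum = 1 + 5 + 25 + 43 + 215 + 1075 = 1364

σ(1075) = 1364


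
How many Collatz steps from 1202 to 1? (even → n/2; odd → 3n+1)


1202 → 601 → 1804 → 902 → 451 → 1354 → 677 → 2032 → 1016 → 508 → 254 → 127 → 382 → 191 → 574 → 287 → 862 → 431 → 1294 → 647 → 1942 → 971 → 2914 → 1457 → 4372 → 2186 → 1093 → 3280 → 1640 → 820 → 410 → 205 → 616 → 308 → 154 → 77 → 232 → 116 → 58 → 29 → 88 → 44 → 22 → 11 → 34 → 17 → 52 → 26 → 13 → 40 → 20 → 10 → 5 → 16 → 8 → 4 → 2 → 1
Total steps = 57

57 steps


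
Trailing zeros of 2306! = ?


floor(2306/5) = 461
floor(2306/25) = 92
floor(2306/125) = 18
floor(2306/625) = 3
Total = 574

574 trailing zeros


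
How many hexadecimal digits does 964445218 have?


964445218 in base 16 = 397C4422
Number of digits = 8

8 digits (base 16)


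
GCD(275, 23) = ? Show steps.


275 = 11 * 23 + 22
23 = 1 * 22 + 1
22 = 22 * 1 + 0
GCD = 1


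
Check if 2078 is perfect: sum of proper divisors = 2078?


Proper divisors of 2078: 1, 2, 1039
Sum = 1 + 2 + 1039 = 1042

No, 2078 is not perfect (1042 ≠ 2078)


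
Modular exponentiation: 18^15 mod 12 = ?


18^1 mod 12 = 6
18^2 mod 12 = 0
18^3 mod 12 = 0
18^4 mod 12 = 0
18^5 mod 12 = 0
18^6 mod 12 = 0
18^7 mod 12 = 0
18^8 mod 12 = 0
18^9 mod 12 = 0
18^10 mod 12 = 0
18^11 mod 12 = 0
18^12 mod 12 = 0
18^13 mod 12 = 0
18^14 mod 12 = 0
18^15 mod 12 = 0


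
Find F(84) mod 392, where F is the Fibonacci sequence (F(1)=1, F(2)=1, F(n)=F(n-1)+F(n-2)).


F(k) mod 392 for k=1..84:
1, 1, 2, 3, 5, 8, 13, 21, 34, 55, 89, 144, 233, 377, 218, 203, 29, 232, 261, 101, 362, 71, 41, 112, 153, 265, 26, 291, 317, 216, 141, 357, 106, 71, 177, 248, 33, 281, 314, 203, 125, 328, 61, 389, 58, 55, 113, 168, 281, 57, 338, 3, 341, 344, 293, 245, 146, 391, 145, 144, 289, 41, 330, 371, 309, 288, 205, 101, 306, 15, 321, 336, 265, 209, 82, 291, 373, 272, 253, 133, 386, 127, 121, 248
F(84) mod 392 = 248


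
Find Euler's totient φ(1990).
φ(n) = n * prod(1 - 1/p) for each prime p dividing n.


1990 = 2 × 5 × 199
Prime factors: 2, 5, 199
φ(1990) = 1990 × (1-1/2) × (1-1/5) × (1-1/199)
= 1990 × 1/2 × 4/5 × 198/199 = 792

φ(1990) = 792


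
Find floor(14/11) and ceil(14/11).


14/11 = 1.2727
floor = 1
ceil = 2

floor = 1, ceil = 2


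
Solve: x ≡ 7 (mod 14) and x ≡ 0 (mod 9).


M = 14*9 = 126
M1 = M/14 = 9, M2 = M/9 = 14
M1^(-1) mod 14 = 11, M2^(-1) mod 9 = 2
x = 7*9*11 + 0*14*2 = 693
693 mod 126 = 63
Check: 63 mod 14 = 7 ✓, 63 mod 9 = 0 ✓

x ≡ 63 (mod 126)


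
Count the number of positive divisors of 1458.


1458 = 2^1 × 3^6
d(1458) = (1+1) × (6+1) = 14

14 divisors


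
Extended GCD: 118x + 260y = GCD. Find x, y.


Tabular extended Euclidean (each row: r = 118*s + 260*t):
r=118, s=1, t=0
r=260, s=0, t=1
q=0: r=118, s=1, t=0   [118*(1) + 260*(0) = 118]
q=2: r=24, s=-2, t=1   [118*(-2) + 260*(1) = 24]
q=4: r=22, s=9, t=-4   [118*(9) + 260*(-4) = 22]
q=1: r=2, s=-11, t=5   [118*(-11) + 260*(5) = 2]
q=11: r=0, s=130, t=-59   [118*(130) + 260*(-59) = 0]
GCD = 2; from the row with r=2: x=-11, y=5
Check: 118*(-11) + 260*(5) = -1298 + 1300 = 2

GCD = 2, x = -11, y = 5


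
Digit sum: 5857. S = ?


5 + 8 + 5 + 7 = 25


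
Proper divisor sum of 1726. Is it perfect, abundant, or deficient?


Proper divisors: 1, 2, 863
Sum = 1 + 2 + 863 = 866
866 < 1726 → deficient

s(1726) = 866 (deficient)


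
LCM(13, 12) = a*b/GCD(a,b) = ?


GCD(13, 12) = 1
LCM = 13*12/1 = 156/1 = 156

LCM = 156


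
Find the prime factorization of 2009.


2009 / 7 = 287
287 / 7 = 41
41 / 41 = 1
2009 = 7^2 × 41


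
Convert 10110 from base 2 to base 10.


10110 (base 2) = 22 (decimal)
22 (decimal) = 22 (base 10)


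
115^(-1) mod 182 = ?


Use the extended Euclidean algorithm on (182, 115); each row r = 182*s + 115*t:
r=182, s=1, t=0
r=115, s=0, t=1
q=1: r=67, s=1, t=-1   [182*(1) + 115*(-1) = 67]
q=1: r=48, s=-1, t=2   [182*(-1) + 115*(2) = 48]
q=1: r=19, s=2, t=-3   [182*(2) + 115*(-3) = 19]
q=2: r=10, s=-5, t=8   [182*(-5) + 115*(8) = 10]
q=1: r=9, s=7, t=-11   [182*(7) + 115*(-11) = 9]
q=1: r=1, s=-12, t=19   [182*(-12) + 115*(19) = 1]
q=9: r=0, s=115, t=-182   [182*(115) + 115*(-182) = 0]
GCD = 1 with t = 19, so 115*(19) ≡ 1 (mod 182)
Inverse = 19 mod 182 = 19
Check: 115 * 19 = 2185 ≡ 1 (mod 182)

115^(-1) ≡ 19 (mod 182)


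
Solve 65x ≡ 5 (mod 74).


GCD(65, 74) = 1, unique solution
a^(-1) mod 74 = 41
x = 41 * 5 mod 74 = 57

x ≡ 57 (mod 74)


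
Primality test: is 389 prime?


Check divisors up to sqrt(389) = 19.7231
No divisors found.
389 is prime.

Yes, 389 is prime


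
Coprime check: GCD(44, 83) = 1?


Euclidean algorithm:
83 = 1 * 44 + 39
44 = 1 * 39 + 5
39 = 7 * 5 + 4
5 = 1 * 4 + 1
4 = 4 * 1 + 0
GCD(44, 83) = 1

Yes, coprime (GCD = 1)


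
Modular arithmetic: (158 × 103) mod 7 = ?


158 × 103 = 16274
16274 mod 7 = 6


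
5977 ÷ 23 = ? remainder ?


5977 = 23 * 259 + 20
Check: 5957 + 20 = 5977

q = 259, r = 20


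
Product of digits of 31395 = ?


3 × 1 × 3 × 9 × 5 = 405


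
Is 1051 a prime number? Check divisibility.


Check divisors up to sqrt(1051) = 32.4191
No divisors found.
1051 is prime.

Yes, 1051 is prime


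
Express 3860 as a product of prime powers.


3860 / 2 = 1930
1930 / 2 = 965
965 / 5 = 193
193 / 193 = 1
3860 = 2^2 × 5 × 193


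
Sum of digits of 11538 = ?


1 + 1 + 5 + 3 + 8 = 18


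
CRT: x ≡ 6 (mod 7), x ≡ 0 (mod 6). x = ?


M = 7*6 = 42
M1 = M/7 = 6, M2 = M/6 = 7
M1^(-1) mod 7 = 6, M2^(-1) mod 6 = 1
x = 6*6*6 + 0*7*1 = 216
216 mod 42 = 6
Check: 6 mod 7 = 6 ✓, 6 mod 6 = 0 ✓

x ≡ 6 (mod 42)


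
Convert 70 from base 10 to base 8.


70 (base 10) = 70 (decimal)
70 (decimal) = 106 (base 8)


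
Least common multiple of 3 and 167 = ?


GCD(3, 167) = 1
LCM = 3*167/1 = 501/1 = 501

LCM = 501


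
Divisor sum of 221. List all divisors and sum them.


Divisors of 221: 1, 13, 17, 221
Sum = 1 + 13 + 17 + 221 = 252

σ(221) = 252


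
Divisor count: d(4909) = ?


4909 = 4909^1
d(4909) = (1+1) = 2

2 divisors


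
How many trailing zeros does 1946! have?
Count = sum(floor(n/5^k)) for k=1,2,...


floor(1946/5) = 389
floor(1946/25) = 77
floor(1946/125) = 15
floor(1946/625) = 3
Total = 484

484 trailing zeros


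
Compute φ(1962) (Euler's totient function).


1962 = 2 × 3^2 × 109
Prime factors: 2, 3, 109
φ(1962) = 1962 × (1-1/2) × (1-1/3) × (1-1/109)
= 1962 × 1/2 × 2/3 × 108/109 = 648

φ(1962) = 648


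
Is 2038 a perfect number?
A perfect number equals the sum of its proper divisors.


Proper divisors of 2038: 1, 2, 1019
Sum = 1 + 2 + 1019 = 1022

No, 2038 is not perfect (1022 ≠ 2038)


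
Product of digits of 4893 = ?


4 × 8 × 9 × 3 = 864


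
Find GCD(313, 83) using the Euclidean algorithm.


313 = 3 * 83 + 64
83 = 1 * 64 + 19
64 = 3 * 19 + 7
19 = 2 * 7 + 5
7 = 1 * 5 + 2
5 = 2 * 2 + 1
2 = 2 * 1 + 0
GCD = 1


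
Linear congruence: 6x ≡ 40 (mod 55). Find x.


GCD(6, 55) = 1, unique solution
a^(-1) mod 55 = 46
x = 46 * 40 mod 55 = 25

x ≡ 25 (mod 55)


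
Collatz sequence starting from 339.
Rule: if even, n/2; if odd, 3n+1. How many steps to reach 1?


339 → 1018 → 509 → 1528 → 764 → 382 → 191 → 574 → 287 → 862 → 431 → 1294 → 647 → 1942 → 971 → 2914 → 1457 → 4372 → 2186 → 1093 → 3280 → 1640 → 820 → 410 → 205 → 616 → 308 → 154 → 77 → 232 → 116 → 58 → 29 → 88 → 44 → 22 → 11 → 34 → 17 → 52 → 26 → 13 → 40 → 20 → 10 → 5 → 16 → 8 → 4 → 2 → 1
Total steps = 50

50 steps


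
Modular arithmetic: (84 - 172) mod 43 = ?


84 - 172 = -88
-88 mod 43 = 41


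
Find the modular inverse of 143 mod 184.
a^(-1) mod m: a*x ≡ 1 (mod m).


Use the extended Euclidean algorithm on (184, 143); each row r = 184*s + 143*t:
r=184, s=1, t=0
r=143, s=0, t=1
q=1: r=41, s=1, t=-1   [184*(1) + 143*(-1) = 41]
q=3: r=20, s=-3, t=4   [184*(-3) + 143*(4) = 20]
q=2: r=1, s=7, t=-9   [184*(7) + 143*(-9) = 1]
q=20: r=0, s=-143, t=184   [184*(-143) + 143*(184) = 0]
GCD = 1 with t = -9, so 143*(-9) ≡ 1 (mod 184)
Inverse = -9 mod 184 = 175
Check: 143 * 175 = 25025 ≡ 1 (mod 184)

143^(-1) ≡ 175 (mod 184)


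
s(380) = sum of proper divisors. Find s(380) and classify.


Proper divisors: 1, 2, 4, 5, 10, 19, 20, 38, 76, 95, 190
Sum = 1 + 2 + 4 + 5 + 10 + 19 + 20 + 38 + 76 + 95 + 190 = 460
460 > 380 → abundant

s(380) = 460 (abundant)


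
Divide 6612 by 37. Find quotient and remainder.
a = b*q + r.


6612 = 37 * 178 + 26
Check: 6586 + 26 = 6612

q = 178, r = 26


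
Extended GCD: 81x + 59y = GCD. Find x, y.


Tabular extended Euclidean (each row: r = 81*s + 59*t):
r=81, s=1, t=0
r=59, s=0, t=1
q=1: r=22, s=1, t=-1   [81*(1) + 59*(-1) = 22]
q=2: r=15, s=-2, t=3   [81*(-2) + 59*(3) = 15]
q=1: r=7, s=3, t=-4   [81*(3) + 59*(-4) = 7]
q=2: r=1, s=-8, t=11   [81*(-8) + 59*(11) = 1]
q=7: r=0, s=59, t=-81   [81*(59) + 59*(-81) = 0]
GCD = 1; from the row with r=1: x=-8, y=11
Check: 81*(-8) + 59*(11) = -648 + 649 = 1

GCD = 1, x = -8, y = 11


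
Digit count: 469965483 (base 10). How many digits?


469965483 has 9 digits in base 10
floor(log10(469965483)) + 1 = floor(8.6721) + 1 = 9

9 digits (base 10)


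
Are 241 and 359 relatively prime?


Euclidean algorithm:
359 = 1 * 241 + 118
241 = 2 * 118 + 5
118 = 23 * 5 + 3
5 = 1 * 3 + 2
3 = 1 * 2 + 1
2 = 2 * 1 + 0
GCD(241, 359) = 1

Yes, coprime (GCD = 1)


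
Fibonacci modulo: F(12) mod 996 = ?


F(k) mod 996 for k=1..12:
1, 1, 2, 3, 5, 8, 13, 21, 34, 55, 89, 144
F(12) mod 996 = 144


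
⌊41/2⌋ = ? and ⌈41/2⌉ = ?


41/2 = 20.5000
floor = 20
ceil = 21

floor = 20, ceil = 21


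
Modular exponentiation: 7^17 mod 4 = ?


7^1 mod 4 = 3
7^2 mod 4 = 1
7^3 mod 4 = 3
7^4 mod 4 = 1
7^5 mod 4 = 3
7^6 mod 4 = 1
7^7 mod 4 = 3
7^8 mod 4 = 1
7^9 mod 4 = 3
7^10 mod 4 = 1
7^11 mod 4 = 3
7^12 mod 4 = 1
7^13 mod 4 = 3
7^14 mod 4 = 1
7^15 mod 4 = 3
7^16 mod 4 = 1
7^17 mod 4 = 3


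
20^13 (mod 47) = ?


20^1 mod 47 = 20
20^2 mod 47 = 24
20^3 mod 47 = 10
20^4 mod 47 = 12
20^5 mod 47 = 5
20^6 mod 47 = 6
20^7 mod 47 = 26
20^8 mod 47 = 3
20^9 mod 47 = 13
20^10 mod 47 = 25
20^11 mod 47 = 30
20^12 mod 47 = 36
20^13 mod 47 = 15


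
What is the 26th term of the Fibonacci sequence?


Sequence: 1, 1, 2, 3, 5, 8, 13, 21, 34, 55, 89, 144, 233, 377, 610, 987, 1597, 2584, 4181, 6765, 10946, 17711, 28657, 46368, 75025, 121393
F(26) = 121393


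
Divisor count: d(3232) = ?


3232 = 2^5 × 101^1
d(3232) = (5+1) × (1+1) = 12

12 divisors


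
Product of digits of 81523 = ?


8 × 1 × 5 × 2 × 3 = 240


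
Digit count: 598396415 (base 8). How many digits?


598396415 in base 8 = 4352546777
Number of digits = 10

10 digits (base 8)


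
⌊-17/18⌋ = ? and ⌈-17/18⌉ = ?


-17/18 = -0.9444
floor = -1
ceil = 0

floor = -1, ceil = 0


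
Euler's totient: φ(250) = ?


250 = 2 × 5^3
Prime factors: 2, 5
φ(250) = 250 × (1-1/2) × (1-1/5)
= 250 × 1/2 × 4/5 = 100

φ(250) = 100


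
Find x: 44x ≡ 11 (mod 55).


GCD(44, 55) = 11 divides 11
Divide: 4x ≡ 1 (mod 5)
x ≡ 4 (mod 5)


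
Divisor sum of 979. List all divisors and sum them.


Divisors of 979: 1, 11, 89, 979
Sum = 1 + 11 + 89 + 979 = 1080

σ(979) = 1080


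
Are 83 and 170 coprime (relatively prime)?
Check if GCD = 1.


Euclidean algorithm:
170 = 2 * 83 + 4
83 = 20 * 4 + 3
4 = 1 * 3 + 1
3 = 3 * 1 + 0
GCD(83, 170) = 1

Yes, coprime (GCD = 1)


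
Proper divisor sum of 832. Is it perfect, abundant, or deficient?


Proper divisors: 1, 2, 4, 8, 13, 16, 26, 32, 52, 64, 104, 208, 416
Sum = 1 + 2 + 4 + 8 + 13 + 16 + 26 + 32 + 52 + 64 + 104 + 208 + 416 = 946
946 > 832 → abundant

s(832) = 946 (abundant)


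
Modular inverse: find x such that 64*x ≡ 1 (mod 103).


Use the extended Euclidean algorithm on (103, 64); each row r = 103*s + 64*t:
r=103, s=1, t=0
r=64, s=0, t=1
q=1: r=39, s=1, t=-1   [103*(1) + 64*(-1) = 39]
q=1: r=25, s=-1, t=2   [103*(-1) + 64*(2) = 25]
q=1: r=14, s=2, t=-3   [103*(2) + 64*(-3) = 14]
q=1: r=11, s=-3, t=5   [103*(-3) + 64*(5) = 11]
q=1: r=3, s=5, t=-8   [103*(5) + 64*(-8) = 3]
q=3: r=2, s=-18, t=29   [103*(-18) + 64*(29) = 2]
q=1: r=1, s=23, t=-37   [103*(23) + 64*(-37) = 1]
q=2: r=0, s=-64, t=103   [103*(-64) + 64*(103) = 0]
GCD = 1 with t = -37, so 64*(-37) ≡ 1 (mod 103)
Inverse = -37 mod 103 = 66
Check: 64 * 66 = 4224 ≡ 1 (mod 103)

64^(-1) ≡ 66 (mod 103)


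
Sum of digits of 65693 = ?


6 + 5 + 6 + 9 + 3 = 29


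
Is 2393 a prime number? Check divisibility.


Check divisors up to sqrt(2393) = 48.9183
No divisors found.
2393 is prime.

Yes, 2393 is prime


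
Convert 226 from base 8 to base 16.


226 (base 8) = 150 (decimal)
150 (decimal) = 96 (base 16)


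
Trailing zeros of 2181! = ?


floor(2181/5) = 436
floor(2181/25) = 87
floor(2181/125) = 17
floor(2181/625) = 3
Total = 543

543 trailing zeros


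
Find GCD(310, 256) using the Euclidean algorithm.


310 = 1 * 256 + 54
256 = 4 * 54 + 40
54 = 1 * 40 + 14
40 = 2 * 14 + 12
14 = 1 * 12 + 2
12 = 6 * 2 + 0
GCD = 2


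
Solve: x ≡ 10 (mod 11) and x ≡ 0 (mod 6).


M = 11*6 = 66
M1 = M/11 = 6, M2 = M/6 = 11
M1^(-1) mod 11 = 2, M2^(-1) mod 6 = 5
x = 10*6*2 + 0*11*5 = 120
120 mod 66 = 54
Check: 54 mod 11 = 10 ✓, 54 mod 6 = 0 ✓

x ≡ 54 (mod 66)


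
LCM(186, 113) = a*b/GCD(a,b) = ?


GCD(186, 113) = 1
LCM = 186*113/1 = 21018/1 = 21018

LCM = 21018


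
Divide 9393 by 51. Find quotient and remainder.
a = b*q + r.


9393 = 51 * 184 + 9
Check: 9384 + 9 = 9393

q = 184, r = 9


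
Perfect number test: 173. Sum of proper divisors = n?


Proper divisors of 173: 1
Sum = 1 = 1

No, 173 is not perfect (1 ≠ 173)


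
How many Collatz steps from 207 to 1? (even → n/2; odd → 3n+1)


207 → 622 → 311 → 934 → 467 → 1402 → 701 → 2104 → 1052 → 526 → 263 → 790 → 395 → 1186 → 593 → 1780 → 890 → 445 → 1336 → 668 → 334 → 167 → 502 → 251 → 754 → 377 → 1132 → 566 → 283 → 850 → 425 → 1276 → 638 → 319 → 958 → 479 → 1438 → 719 → 2158 → 1079 → 3238 → 1619 → 4858 → 2429 → 7288 → 3644 → 1822 → 911 → 2734 → 1367 → 4102 → 2051 → 6154 → 3077 → 9232 → 4616 → 2308 → 1154 → 577 → 1732 → 866 → 433 → 1300 → 650 → 325 → 976 → 488 → 244 → 122 → 61 → 184 → 92 → 46 → 23 → 70 → 35 → 106 → 53 → 160 → 80 → 40 → 20 → 10 → 5 → 16 → 8 → 4 → 2 → 1
Total steps = 88

88 steps


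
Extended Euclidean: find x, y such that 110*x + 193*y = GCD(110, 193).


Tabular extended Euclidean (each row: r = 110*s + 193*t):
r=110, s=1, t=0
r=193, s=0, t=1
q=0: r=110, s=1, t=0   [110*(1) + 193*(0) = 110]
q=1: r=83, s=-1, t=1   [110*(-1) + 193*(1) = 83]
q=1: r=27, s=2, t=-1   [110*(2) + 193*(-1) = 27]
q=3: r=2, s=-7, t=4   [110*(-7) + 193*(4) = 2]
q=13: r=1, s=93, t=-53   [110*(93) + 193*(-53) = 1]
q=2: r=0, s=-193, t=110   [110*(-193) + 193*(110) = 0]
GCD = 1; from the row with r=1: x=93, y=-53
Check: 110*(93) + 193*(-53) = 10230 - 10229 = 1

GCD = 1, x = 93, y = -53


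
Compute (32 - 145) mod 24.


32 - 145 = -113
-113 mod 24 = 7


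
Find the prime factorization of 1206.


1206 / 2 = 603
603 / 3 = 201
201 / 3 = 67
67 / 67 = 1
1206 = 2 × 3^2 × 67


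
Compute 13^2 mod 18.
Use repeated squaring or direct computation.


13^1 mod 18 = 13
13^2 mod 18 = 7


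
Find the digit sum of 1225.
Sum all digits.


1 + 2 + 2 + 5 = 10


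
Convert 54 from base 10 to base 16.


54 (base 10) = 54 (decimal)
54 (decimal) = 36 (base 16)


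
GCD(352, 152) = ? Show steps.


352 = 2 * 152 + 48
152 = 3 * 48 + 8
48 = 6 * 8 + 0
GCD = 8


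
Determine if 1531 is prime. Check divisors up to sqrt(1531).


Check divisors up to sqrt(1531) = 39.1280
No divisors found.
1531 is prime.

Yes, 1531 is prime


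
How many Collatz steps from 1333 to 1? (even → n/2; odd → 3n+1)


1333 → 4000 → 2000 → 1000 → 500 → 250 → 125 → 376 → 188 → 94 → 47 → 142 → 71 → 214 → 107 → 322 → 161 → 484 → 242 → 121 → 364 → 182 → 91 → 274 → 137 → 412 → 206 → 103 → 310 → 155 → 466 → 233 → 700 → 350 → 175 → 526 → 263 → 790 → 395 → 1186 → 593 → 1780 → 890 → 445 → 1336 → 668 → 334 → 167 → 502 → 251 → 754 → 377 → 1132 → 566 → 283 → 850 → 425 → 1276 → 638 → 319 → 958 → 479 → 1438 → 719 → 2158 → 1079 → 3238 → 1619 → 4858 → 2429 → 7288 → 3644 → 1822 → 911 → 2734 → 1367 → 4102 → 2051 → 6154 → 3077 → 9232 → 4616 → 2308 → 1154 → 577 → 1732 → 866 → 433 → 1300 → 650 → 325 → 976 → 488 → 244 → 122 → 61 → 184 → 92 → 46 → 23 → 70 → 35 → 106 → 53 → 160 → 80 → 40 → 20 → 10 → 5 → 16 → 8 → 4 → 2 → 1
Total steps = 114

114 steps


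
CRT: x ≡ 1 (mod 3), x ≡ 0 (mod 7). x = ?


M = 3*7 = 21
M1 = M/3 = 7, M2 = M/7 = 3
M1^(-1) mod 3 = 1, M2^(-1) mod 7 = 5
x = 1*7*1 + 0*3*5 = 7
7 mod 21 = 7
Check: 7 mod 3 = 1 ✓, 7 mod 7 = 0 ✓

x ≡ 7 (mod 21)


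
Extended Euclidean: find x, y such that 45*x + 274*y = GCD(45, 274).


Tabular extended Euclidean (each row: r = 45*s + 274*t):
r=45, s=1, t=0
r=274, s=0, t=1
q=0: r=45, s=1, t=0   [45*(1) + 274*(0) = 45]
q=6: r=4, s=-6, t=1   [45*(-6) + 274*(1) = 4]
q=11: r=1, s=67, t=-11   [45*(67) + 274*(-11) = 1]
q=4: r=0, s=-274, t=45   [45*(-274) + 274*(45) = 0]
GCD = 1; from the row with r=1: x=67, y=-11
Check: 45*(67) + 274*(-11) = 3015 - 3014 = 1

GCD = 1, x = 67, y = -11


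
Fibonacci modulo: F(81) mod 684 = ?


F(k) mod 684 for k=1..81:
1, 1, 2, 3, 5, 8, 13, 21, 34, 55, 89, 144, 233, 377, 610, 303, 229, 532, 77, 609, 2, 611, 613, 540, 469, 325, 110, 435, 545, 296, 157, 453, 610, 379, 305, 0, 305, 305, 610, 231, 157, 388, 545, 249, 110, 359, 469, 144, 613, 73, 2, 75, 77, 152, 229, 381, 610, 307, 233, 540, 89, 629, 34, 663, 13, 676, 5, 681, 2, 683, 1, 0, 1, 1, 2, 3, 5, 8, 13, 21, 34
F(81) mod 684 = 34


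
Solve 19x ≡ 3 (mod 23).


GCD(19, 23) = 1, unique solution
a^(-1) mod 23 = 17
x = 17 * 3 mod 23 = 5

x ≡ 5 (mod 23)


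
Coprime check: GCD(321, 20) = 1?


Euclidean algorithm:
321 = 16 * 20 + 1
20 = 20 * 1 + 0
GCD(321, 20) = 1

Yes, coprime (GCD = 1)


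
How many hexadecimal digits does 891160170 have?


891160170 in base 16 = 351E066A
Number of digits = 8

8 digits (base 16)


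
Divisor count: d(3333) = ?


3333 = 3^1 × 11^1 × 101^1
d(3333) = (1+1) × (1+1) × (1+1) = 8

8 divisors


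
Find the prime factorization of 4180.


4180 / 2 = 2090
2090 / 2 = 1045
1045 / 5 = 209
209 / 11 = 19
19 / 19 = 1
4180 = 2^2 × 5 × 11 × 19


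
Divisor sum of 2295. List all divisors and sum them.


Divisors of 2295: 1, 3, 5, 9, 15, 17, 27, 45, 51, 85, 135, 153, 255, 459, 765, 2295
Sum = 1 + 3 + 5 + 9 + 15 + 17 + 27 + 45 + 51 + 85 + 135 + 153 + 255 + 459 + 765 + 2295 = 4320

σ(2295) = 4320


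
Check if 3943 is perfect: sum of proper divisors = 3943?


Proper divisors of 3943: 1
Sum = 1 = 1

No, 3943 is not perfect (1 ≠ 3943)


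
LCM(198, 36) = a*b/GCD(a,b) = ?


GCD(198, 36) = 18
LCM = 198*36/18 = 7128/18 = 396

LCM = 396


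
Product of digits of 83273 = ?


8 × 3 × 2 × 7 × 3 = 1008


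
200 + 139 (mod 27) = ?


200 + 139 = 339
339 mod 27 = 15


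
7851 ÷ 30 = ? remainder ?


7851 = 30 * 261 + 21
Check: 7830 + 21 = 7851

q = 261, r = 21


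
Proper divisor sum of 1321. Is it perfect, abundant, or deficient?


Proper divisors: 1
Sum = 1 = 1
1 < 1321 → deficient

s(1321) = 1 (deficient)


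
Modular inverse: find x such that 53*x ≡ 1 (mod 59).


Use the extended Euclidean algorithm on (59, 53); each row r = 59*s + 53*t:
r=59, s=1, t=0
r=53, s=0, t=1
q=1: r=6, s=1, t=-1   [59*(1) + 53*(-1) = 6]
q=8: r=5, s=-8, t=9   [59*(-8) + 53*(9) = 5]
q=1: r=1, s=9, t=-10   [59*(9) + 53*(-10) = 1]
q=5: r=0, s=-53, t=59   [59*(-53) + 53*(59) = 0]
GCD = 1 with t = -10, so 53*(-10) ≡ 1 (mod 59)
Inverse = -10 mod 59 = 49
Check: 53 * 49 = 2597 ≡ 1 (mod 59)

53^(-1) ≡ 49 (mod 59)


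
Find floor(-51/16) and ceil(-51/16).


-51/16 = -3.1875
floor = -4
ceil = -3

floor = -4, ceil = -3


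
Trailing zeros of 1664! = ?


floor(1664/5) = 332
floor(1664/25) = 66
floor(1664/125) = 13
floor(1664/625) = 2
Total = 413

413 trailing zeros


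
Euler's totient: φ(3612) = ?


3612 = 2^2 × 3 × 7 × 43
Prime factors: 2, 3, 7, 43
φ(3612) = 3612 × (1-1/2) × (1-1/3) × (1-1/7) × (1-1/43)
= 3612 × 1/2 × 2/3 × 6/7 × 42/43 = 1008

φ(3612) = 1008


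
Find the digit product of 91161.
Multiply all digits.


9 × 1 × 1 × 6 × 1 = 54


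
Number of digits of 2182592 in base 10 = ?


2182592 has 7 digits in base 10
floor(log10(2182592)) + 1 = floor(6.3390) + 1 = 7

7 digits (base 10)


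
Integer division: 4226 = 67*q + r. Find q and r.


4226 = 67 * 63 + 5
Check: 4221 + 5 = 4226

q = 63, r = 5


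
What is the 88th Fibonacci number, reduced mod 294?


F(k) mod 294 for k=1..88:
1, 1, 2, 3, 5, 8, 13, 21, 34, 55, 89, 144, 233, 83, 22, 105, 127, 232, 65, 3, 68, 71, 139, 210, 55, 265, 26, 291, 23, 20, 43, 63, 106, 169, 275, 150, 131, 281, 118, 105, 223, 34, 257, 291, 254, 251, 211, 168, 85, 253, 44, 3, 47, 50, 97, 147, 244, 97, 47, 144, 191, 41, 232, 273, 211, 190, 107, 3, 110, 113, 223, 42, 265, 13, 278, 291, 275, 272, 253, 231, 190, 127, 23, 150, 173, 29, 202, 231
F(88) mod 294 = 231


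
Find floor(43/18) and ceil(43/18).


43/18 = 2.3889
floor = 2
ceil = 3

floor = 2, ceil = 3


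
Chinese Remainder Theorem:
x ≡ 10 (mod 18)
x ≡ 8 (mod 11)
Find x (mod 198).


M = 18*11 = 198
M1 = M/18 = 11, M2 = M/11 = 18
M1^(-1) mod 18 = 5, M2^(-1) mod 11 = 8
x = 10*11*5 + 8*18*8 = 1702
1702 mod 198 = 118
Check: 118 mod 18 = 10 ✓, 118 mod 11 = 8 ✓

x ≡ 118 (mod 198)


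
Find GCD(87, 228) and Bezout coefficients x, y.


Tabular extended Euclidean (each row: r = 87*s + 228*t):
r=87, s=1, t=0
r=228, s=0, t=1
q=0: r=87, s=1, t=0   [87*(1) + 228*(0) = 87]
q=2: r=54, s=-2, t=1   [87*(-2) + 228*(1) = 54]
q=1: r=33, s=3, t=-1   [87*(3) + 228*(-1) = 33]
q=1: r=21, s=-5, t=2   [87*(-5) + 228*(2) = 21]
q=1: r=12, s=8, t=-3   [87*(8) + 228*(-3) = 12]
q=1: r=9, s=-13, t=5   [87*(-13) + 228*(5) = 9]
q=1: r=3, s=21, t=-8   [87*(21) + 228*(-8) = 3]
q=3: r=0, s=-76, t=29   [87*(-76) + 228*(29) = 0]
GCD = 3; from the row with r=3: x=21, y=-8
Check: 87*(21) + 228*(-8) = 1827 - 1824 = 3

GCD = 3, x = 21, y = -8


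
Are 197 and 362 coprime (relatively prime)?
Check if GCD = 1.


Euclidean algorithm:
362 = 1 * 197 + 165
197 = 1 * 165 + 32
165 = 5 * 32 + 5
32 = 6 * 5 + 2
5 = 2 * 2 + 1
2 = 2 * 1 + 0
GCD(197, 362) = 1

Yes, coprime (GCD = 1)


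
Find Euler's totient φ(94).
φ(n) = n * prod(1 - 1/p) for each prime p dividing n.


94 = 2 × 47
Prime factors: 2, 47
φ(94) = 94 × (1-1/2) × (1-1/47)
= 94 × 1/2 × 46/47 = 46

φ(94) = 46


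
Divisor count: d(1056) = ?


1056 = 2^5 × 3^1 × 11^1
d(1056) = (5+1) × (1+1) × (1+1) = 24

24 divisors


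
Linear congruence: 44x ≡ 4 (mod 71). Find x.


GCD(44, 71) = 1, unique solution
a^(-1) mod 71 = 21
x = 21 * 4 mod 71 = 13

x ≡ 13 (mod 71)


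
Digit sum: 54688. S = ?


5 + 4 + 6 + 8 + 8 = 31


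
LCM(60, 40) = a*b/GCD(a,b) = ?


GCD(60, 40) = 20
LCM = 60*40/20 = 2400/20 = 120

LCM = 120


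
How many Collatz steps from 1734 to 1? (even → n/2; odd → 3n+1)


1734 → 867 → 2602 → 1301 → 3904 → 1952 → 976 → 488 → 244 → 122 → 61 → 184 → 92 → 46 → 23 → 70 → 35 → 106 → 53 → 160 → 80 → 40 → 20 → 10 → 5 → 16 → 8 → 4 → 2 → 1
Total steps = 29

29 steps


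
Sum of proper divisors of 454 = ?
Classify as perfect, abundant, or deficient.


Proper divisors: 1, 2, 227
Sum = 1 + 2 + 227 = 230
230 < 454 → deficient

s(454) = 230 (deficient)


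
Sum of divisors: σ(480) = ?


Divisors of 480: 1, 2, 3, 4, 5, 6, 8, 10, 12, 15, 16, 20, 24, 30, 32, 40, 48, 60, 80, 96, 120, 160, 240, 480
Sum = 1 + 2 + 3 + 4 + 5 + 6 + 8 + 10 + 12 + 15 + 16 + 20 + 24 + 30 + 32 + 40 + 48 + 60 + 80 + 96 + 120 + 160 + 240 + 480 = 1512

σ(480) = 1512


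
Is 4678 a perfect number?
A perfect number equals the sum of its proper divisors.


Proper divisors of 4678: 1, 2, 2339
Sum = 1 + 2 + 2339 = 2342

No, 4678 is not perfect (2342 ≠ 4678)


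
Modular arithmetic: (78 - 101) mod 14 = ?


78 - 101 = -23
-23 mod 14 = 5


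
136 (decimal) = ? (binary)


136 (base 10) = 136 (decimal)
136 (decimal) = 10001000 (base 2)


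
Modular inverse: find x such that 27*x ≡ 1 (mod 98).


Use the extended Euclidean algorithm on (98, 27); each row r = 98*s + 27*t:
r=98, s=1, t=0
r=27, s=0, t=1
q=3: r=17, s=1, t=-3   [98*(1) + 27*(-3) = 17]
q=1: r=10, s=-1, t=4   [98*(-1) + 27*(4) = 10]
q=1: r=7, s=2, t=-7   [98*(2) + 27*(-7) = 7]
q=1: r=3, s=-3, t=11   [98*(-3) + 27*(11) = 3]
q=2: r=1, s=8, t=-29   [98*(8) + 27*(-29) = 1]
q=3: r=0, s=-27, t=98   [98*(-27) + 27*(98) = 0]
GCD = 1 with t = -29, so 27*(-29) ≡ 1 (mod 98)
Inverse = -29 mod 98 = 69
Check: 27 * 69 = 1863 ≡ 1 (mod 98)

27^(-1) ≡ 69 (mod 98)


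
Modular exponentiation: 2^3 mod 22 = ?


2^1 mod 22 = 2
2^2 mod 22 = 4
2^3 mod 22 = 8


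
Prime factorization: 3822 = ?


3822 / 2 = 1911
1911 / 3 = 637
637 / 7 = 91
91 / 7 = 13
13 / 13 = 1
3822 = 2 × 3 × 7^2 × 13


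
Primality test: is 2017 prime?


Check divisors up to sqrt(2017) = 44.9110
No divisors found.
2017 is prime.

Yes, 2017 is prime


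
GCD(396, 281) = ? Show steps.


396 = 1 * 281 + 115
281 = 2 * 115 + 51
115 = 2 * 51 + 13
51 = 3 * 13 + 12
13 = 1 * 12 + 1
12 = 12 * 1 + 0
GCD = 1


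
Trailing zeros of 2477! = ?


floor(2477/5) = 495
floor(2477/25) = 99
floor(2477/125) = 19
floor(2477/625) = 3
Total = 616

616 trailing zeros


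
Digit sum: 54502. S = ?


5 + 4 + 5 + 0 + 2 = 16


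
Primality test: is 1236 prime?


1236 / 2 = 618 (exact division)
1236 is NOT prime.

No, 1236 is not prime


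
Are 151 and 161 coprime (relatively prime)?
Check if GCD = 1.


Euclidean algorithm:
161 = 1 * 151 + 10
151 = 15 * 10 + 1
10 = 10 * 1 + 0
GCD(151, 161) = 1

Yes, coprime (GCD = 1)


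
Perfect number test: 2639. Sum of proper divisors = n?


Proper divisors of 2639: 1, 7, 13, 29, 91, 203, 377
Sum = 1 + 7 + 13 + 29 + 91 + 203 + 377 = 721

No, 2639 is not perfect (721 ≠ 2639)


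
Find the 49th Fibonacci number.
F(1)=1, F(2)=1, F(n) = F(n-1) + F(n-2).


Sequence: 1, 1, 2, 3, 5, 8, 13, 21, 34, 55, 89, 144, 233, 377, 610, 987, 1597, 2584, 4181, 6765, 10946, 17711, 28657, 46368, 75025, 121393, 196418, 317811, 514229, 832040, 1346269, 2178309, 3524578, 5702887, 9227465, 14930352, 24157817, 39088169, 63245986, 102334155, 165580141, 267914296, 433494437, 701408733, 1134903170, 1836311903, 2971215073, 4807526976, 7778742049
F(49) = 7778742049


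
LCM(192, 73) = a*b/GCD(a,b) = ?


GCD(192, 73) = 1
LCM = 192*73/1 = 14016/1 = 14016

LCM = 14016


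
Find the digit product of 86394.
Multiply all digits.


8 × 6 × 3 × 9 × 4 = 5184


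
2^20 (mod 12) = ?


2^1 mod 12 = 2
2^2 mod 12 = 4
2^3 mod 12 = 8
2^4 mod 12 = 4
2^5 mod 12 = 8
2^6 mod 12 = 4
2^7 mod 12 = 8
2^8 mod 12 = 4
2^9 mod 12 = 8
2^10 mod 12 = 4
2^11 mod 12 = 8
2^12 mod 12 = 4
2^13 mod 12 = 8
2^14 mod 12 = 4
2^15 mod 12 = 8
2^16 mod 12 = 4
2^17 mod 12 = 8
2^18 mod 12 = 4
2^19 mod 12 = 8
2^20 mod 12 = 4


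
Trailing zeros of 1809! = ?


floor(1809/5) = 361
floor(1809/25) = 72
floor(1809/125) = 14
floor(1809/625) = 2
Total = 449

449 trailing zeros


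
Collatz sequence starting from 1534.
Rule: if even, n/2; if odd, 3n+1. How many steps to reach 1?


1534 → 767 → 2302 → 1151 → 3454 → 1727 → 5182 → 2591 → 7774 → 3887 → 11662 → 5831 → 17494 → 8747 → 26242 → 13121 → 39364 → 19682 → 9841 → 29524 → 14762 → 7381 → 22144 → 11072 → 5536 → 2768 → 1384 → 692 → 346 → 173 → 520 → 260 → 130 → 65 → 196 → 98 → 49 → 148 → 74 → 37 → 112 → 56 → 28 → 14 → 7 → 22 → 11 → 34 → 17 → 52 → 26 → 13 → 40 → 20 → 10 → 5 → 16 → 8 → 4 → 2 → 1
Total steps = 60

60 steps


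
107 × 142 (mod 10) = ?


107 × 142 = 15194
15194 mod 10 = 4


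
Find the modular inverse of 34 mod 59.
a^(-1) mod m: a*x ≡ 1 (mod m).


Use the extended Euclidean algorithm on (59, 34); each row r = 59*s + 34*t:
r=59, s=1, t=0
r=34, s=0, t=1
q=1: r=25, s=1, t=-1   [59*(1) + 34*(-1) = 25]
q=1: r=9, s=-1, t=2   [59*(-1) + 34*(2) = 9]
q=2: r=7, s=3, t=-5   [59*(3) + 34*(-5) = 7]
q=1: r=2, s=-4, t=7   [59*(-4) + 34*(7) = 2]
q=3: r=1, s=15, t=-26   [59*(15) + 34*(-26) = 1]
q=2: r=0, s=-34, t=59   [59*(-34) + 34*(59) = 0]
GCD = 1 with t = -26, so 34*(-26) ≡ 1 (mod 59)
Inverse = -26 mod 59 = 33
Check: 34 * 33 = 1122 ≡ 1 (mod 59)

34^(-1) ≡ 33 (mod 59)


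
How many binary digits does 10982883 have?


10982883 in base 2 = 101001111001010111100011
Number of digits = 24

24 digits (base 2)


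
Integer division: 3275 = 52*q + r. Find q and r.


3275 = 52 * 62 + 51
Check: 3224 + 51 = 3275

q = 62, r = 51


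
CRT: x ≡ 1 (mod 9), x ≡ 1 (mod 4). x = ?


M = 9*4 = 36
M1 = M/9 = 4, M2 = M/4 = 9
M1^(-1) mod 9 = 7, M2^(-1) mod 4 = 1
x = 1*4*7 + 1*9*1 = 37
37 mod 36 = 1
Check: 1 mod 9 = 1 ✓, 1 mod 4 = 1 ✓

x ≡ 1 (mod 36)


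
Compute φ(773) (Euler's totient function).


773 = 773
Prime factors: 773
φ(773) = 773 × (1-1/773)
= 773 × 772/773 = 772

φ(773) = 772


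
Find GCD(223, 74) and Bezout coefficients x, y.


Tabular extended Euclidean (each row: r = 223*s + 74*t):
r=223, s=1, t=0
r=74, s=0, t=1
q=3: r=1, s=1, t=-3   [223*(1) + 74*(-3) = 1]
q=74: r=0, s=-74, t=223   [223*(-74) + 74*(223) = 0]
GCD = 1; from the row with r=1: x=1, y=-3
Check: 223*(1) + 74*(-3) = 223 - 222 = 1

GCD = 1, x = 1, y = -3
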